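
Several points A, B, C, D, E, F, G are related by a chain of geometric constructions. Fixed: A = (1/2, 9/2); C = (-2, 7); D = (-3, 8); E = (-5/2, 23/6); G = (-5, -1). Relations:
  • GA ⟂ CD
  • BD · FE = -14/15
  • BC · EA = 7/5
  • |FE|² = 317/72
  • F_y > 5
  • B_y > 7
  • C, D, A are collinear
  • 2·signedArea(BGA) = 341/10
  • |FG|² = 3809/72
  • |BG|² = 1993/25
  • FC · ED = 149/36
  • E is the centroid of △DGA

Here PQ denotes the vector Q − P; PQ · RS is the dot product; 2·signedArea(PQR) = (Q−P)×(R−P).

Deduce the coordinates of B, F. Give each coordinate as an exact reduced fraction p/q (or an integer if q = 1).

1. B_x = -13/5  [BC · EA = 7/5 ∩ 2·signedArea(BGA) = 341/10]
2. B_y = 38/5  [BC · EA = 7/5 ∩ 2·signedArea(BGA) = 341/10]
   → B = (-13/5, 38/5)
3. F_x = -11/4  [BD · FE = -14/15 ∩ FC · ED = 149/36]
4. F_y = 71/12  [BD · FE = -14/15 ∩ FC · ED = 149/36]
   → F = (-11/4, 71/12)

B = (-13/5, 38/5)
F = (-11/4, 71/12)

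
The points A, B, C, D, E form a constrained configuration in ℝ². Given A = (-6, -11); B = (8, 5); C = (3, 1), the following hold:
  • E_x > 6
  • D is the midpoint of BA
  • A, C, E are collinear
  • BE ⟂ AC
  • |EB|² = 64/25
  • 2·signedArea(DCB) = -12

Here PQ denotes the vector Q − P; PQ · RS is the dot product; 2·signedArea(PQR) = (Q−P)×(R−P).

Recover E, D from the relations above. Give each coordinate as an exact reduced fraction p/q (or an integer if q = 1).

1. E_x = 168/25  [A, C, E are collinear ∩ BE ⟂ AC]
2. E_y = 149/25  [A, C, E are collinear ∩ BE ⟂ AC]
   → E = (168/25, 149/25)
3. D_x = 1  [D is the midpoint of BA]
4. D_y = -3  [D is the midpoint of BA]
   → D = (1, -3)

D = (1, -3)
E = (168/25, 149/25)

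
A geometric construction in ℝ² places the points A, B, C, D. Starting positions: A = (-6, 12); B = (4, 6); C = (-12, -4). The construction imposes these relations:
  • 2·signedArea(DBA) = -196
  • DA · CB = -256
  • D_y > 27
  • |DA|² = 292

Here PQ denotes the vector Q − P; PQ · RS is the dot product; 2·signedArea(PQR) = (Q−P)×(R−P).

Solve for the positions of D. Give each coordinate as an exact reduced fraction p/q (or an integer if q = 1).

1. D_x = 0  [2·signedArea(DBA) = -196 ∩ DA · CB = -256]
2. D_y = 28  [2·signedArea(DBA) = -196 ∩ DA · CB = -256]
   → D = (0, 28)

D = (0, 28)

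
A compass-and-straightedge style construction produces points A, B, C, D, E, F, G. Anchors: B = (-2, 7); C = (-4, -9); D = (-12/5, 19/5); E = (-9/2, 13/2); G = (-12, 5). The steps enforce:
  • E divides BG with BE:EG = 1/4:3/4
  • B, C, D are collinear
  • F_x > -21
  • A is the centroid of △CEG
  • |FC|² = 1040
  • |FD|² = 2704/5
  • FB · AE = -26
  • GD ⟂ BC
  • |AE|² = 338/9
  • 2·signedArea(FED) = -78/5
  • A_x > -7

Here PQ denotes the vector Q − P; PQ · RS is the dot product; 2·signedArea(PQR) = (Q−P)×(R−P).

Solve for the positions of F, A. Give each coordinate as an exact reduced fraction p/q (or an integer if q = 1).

1. A_x = -41/6  [A is the centroid of △CEG]
2. A_y = 5/6  [A is the centroid of △CEG]
   → A = (-41/6, 5/6)
3. F_x = -20  [2·signedArea(FED) = -78/5 ∩ FB · AE = -26]
4. F_y = 19  [2·signedArea(FED) = -78/5 ∩ FB · AE = -26]
   → F = (-20, 19)

A = (-41/6, 5/6)
F = (-20, 19)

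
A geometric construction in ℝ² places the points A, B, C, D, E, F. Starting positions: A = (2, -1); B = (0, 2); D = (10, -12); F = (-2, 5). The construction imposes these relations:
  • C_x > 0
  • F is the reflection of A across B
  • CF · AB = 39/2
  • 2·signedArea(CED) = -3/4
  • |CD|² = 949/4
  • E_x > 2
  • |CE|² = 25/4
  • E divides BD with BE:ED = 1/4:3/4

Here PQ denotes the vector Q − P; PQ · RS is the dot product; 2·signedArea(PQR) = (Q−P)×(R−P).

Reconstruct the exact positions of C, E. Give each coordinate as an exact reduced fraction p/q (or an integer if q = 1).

C = (1, 1/2)
E = (5/2, -3/2)

1. E_x = 5/2  [E divides BD with BE:ED = 1/4:3/4]
2. E_y = -3/2  [E divides BD with BE:ED = 1/4:3/4]
   → E = (5/2, -3/2)
3. C_x = 1  [2·signedArea(CED) = -3/4 ∩ CF · AB = 39/2]
4. C_y = 1/2  [2·signedArea(CED) = -3/4 ∩ CF · AB = 39/2]
   → C = (1, 1/2)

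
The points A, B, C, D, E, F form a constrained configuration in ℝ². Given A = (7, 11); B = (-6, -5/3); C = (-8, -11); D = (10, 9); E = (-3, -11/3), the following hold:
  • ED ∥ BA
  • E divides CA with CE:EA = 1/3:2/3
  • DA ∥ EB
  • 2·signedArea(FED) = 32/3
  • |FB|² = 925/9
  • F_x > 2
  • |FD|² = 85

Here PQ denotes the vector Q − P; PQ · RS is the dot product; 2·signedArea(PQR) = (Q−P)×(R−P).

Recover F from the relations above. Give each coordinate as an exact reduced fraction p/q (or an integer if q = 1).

1. F_x = 3  [line -38/3·x + 13·y + -1 = 0 ∩ |FB|² = 925/9]
2. F_y = 3  [line -38/3·x + 13·y + -1 = 0 ∩ |FB|² = 925/9]
   → F = (3, 3)

F = (3, 3)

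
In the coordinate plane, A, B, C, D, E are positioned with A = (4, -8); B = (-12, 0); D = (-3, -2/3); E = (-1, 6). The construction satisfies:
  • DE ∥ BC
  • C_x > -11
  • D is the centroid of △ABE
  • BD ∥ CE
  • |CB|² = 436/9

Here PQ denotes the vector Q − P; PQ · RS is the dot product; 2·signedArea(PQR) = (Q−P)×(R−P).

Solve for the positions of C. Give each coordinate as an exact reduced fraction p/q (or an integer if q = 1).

C = (-10, 20/3)

1. C_x = -10  [BD ∥ CE ∩ DE ∥ BC]
2. C_y = 20/3  [BD ∥ CE ∩ DE ∥ BC]
   → C = (-10, 20/3)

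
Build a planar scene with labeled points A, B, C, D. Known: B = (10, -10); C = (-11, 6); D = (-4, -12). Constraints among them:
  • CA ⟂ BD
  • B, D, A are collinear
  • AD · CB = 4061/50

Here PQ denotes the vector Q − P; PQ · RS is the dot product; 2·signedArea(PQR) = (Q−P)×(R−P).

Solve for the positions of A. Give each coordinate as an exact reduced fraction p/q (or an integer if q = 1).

1. A_x = -417/50  [B, D, A are collinear ∩ CA ⟂ BD]
2. A_y = -631/50  [B, D, A are collinear ∩ CA ⟂ BD]
   → A = (-417/50, -631/50)

A = (-417/50, -631/50)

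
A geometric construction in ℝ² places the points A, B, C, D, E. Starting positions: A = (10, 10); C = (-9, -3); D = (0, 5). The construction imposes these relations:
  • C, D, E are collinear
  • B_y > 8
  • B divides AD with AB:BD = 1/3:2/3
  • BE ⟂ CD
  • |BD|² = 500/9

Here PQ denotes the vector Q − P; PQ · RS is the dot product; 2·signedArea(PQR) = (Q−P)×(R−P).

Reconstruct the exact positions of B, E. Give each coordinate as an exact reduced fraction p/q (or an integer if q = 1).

1. B_x = 20/3  [B divides AD with AB:BD = 1/3:2/3]
2. B_y = 25/3  [B divides AD with AB:BD = 1/3:2/3]
   → B = (20/3, 25/3)
3. E_x = 156/29  [C, D, E are collinear ∩ BE ⟂ CD]
4. E_y = 851/87  [C, D, E are collinear ∩ BE ⟂ CD]
   → E = (156/29, 851/87)

B = (20/3, 25/3)
E = (156/29, 851/87)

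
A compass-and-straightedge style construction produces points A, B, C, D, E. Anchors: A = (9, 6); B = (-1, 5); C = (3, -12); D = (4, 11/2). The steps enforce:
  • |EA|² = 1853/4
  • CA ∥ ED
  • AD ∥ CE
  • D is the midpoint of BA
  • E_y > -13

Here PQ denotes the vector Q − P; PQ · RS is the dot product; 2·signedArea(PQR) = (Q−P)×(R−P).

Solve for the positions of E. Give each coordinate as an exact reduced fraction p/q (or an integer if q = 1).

E = (-2, -25/2)

1. E_x = -2  [CA ∥ ED ∩ AD ∥ CE]
2. E_y = -25/2  [CA ∥ ED ∩ AD ∥ CE]
   → E = (-2, -25/2)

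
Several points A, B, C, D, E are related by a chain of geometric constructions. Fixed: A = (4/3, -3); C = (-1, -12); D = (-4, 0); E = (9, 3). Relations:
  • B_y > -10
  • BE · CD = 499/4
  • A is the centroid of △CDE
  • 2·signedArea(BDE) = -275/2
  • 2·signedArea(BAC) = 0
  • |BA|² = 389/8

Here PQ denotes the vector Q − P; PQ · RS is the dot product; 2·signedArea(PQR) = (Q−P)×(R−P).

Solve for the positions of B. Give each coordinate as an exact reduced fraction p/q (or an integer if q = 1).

1. B_x = -5/12  [2·signedArea(BAC) = 0 ∩ 2·signedArea(BDE) = -275/2]
2. B_y = -39/4  [2·signedArea(BAC) = 0 ∩ 2·signedArea(BDE) = -275/2]
   → B = (-5/12, -39/4)

B = (-5/12, -39/4)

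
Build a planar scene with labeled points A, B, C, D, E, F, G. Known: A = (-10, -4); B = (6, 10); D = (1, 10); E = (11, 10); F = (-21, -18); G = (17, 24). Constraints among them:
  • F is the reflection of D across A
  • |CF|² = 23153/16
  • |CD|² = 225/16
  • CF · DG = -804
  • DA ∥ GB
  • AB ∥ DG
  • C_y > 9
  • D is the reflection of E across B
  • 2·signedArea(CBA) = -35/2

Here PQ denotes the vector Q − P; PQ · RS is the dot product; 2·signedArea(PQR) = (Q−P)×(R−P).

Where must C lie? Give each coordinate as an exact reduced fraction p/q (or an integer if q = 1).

C = (19/4, 10)

1. C_x = 19/4  [2·signedArea(CBA) = -35/2 ∩ CF · DG = -804]
2. C_y = 10  [2·signedArea(CBA) = -35/2 ∩ CF · DG = -804]
   → C = (19/4, 10)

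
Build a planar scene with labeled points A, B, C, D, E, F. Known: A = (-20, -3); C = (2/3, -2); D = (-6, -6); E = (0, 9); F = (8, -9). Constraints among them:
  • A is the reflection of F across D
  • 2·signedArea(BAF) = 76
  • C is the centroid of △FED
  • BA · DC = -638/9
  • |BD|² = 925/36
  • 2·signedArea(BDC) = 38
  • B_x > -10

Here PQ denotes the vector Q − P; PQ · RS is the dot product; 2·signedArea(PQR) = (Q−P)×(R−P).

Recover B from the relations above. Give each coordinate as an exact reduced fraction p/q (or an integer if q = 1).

1. B_x = -29/3  [2·signedArea(BDC) = 38 ∩ BA · DC = -638/9]
2. B_y = -5/2  [2·signedArea(BDC) = 38 ∩ BA · DC = -638/9]
   → B = (-29/3, -5/2)

B = (-29/3, -5/2)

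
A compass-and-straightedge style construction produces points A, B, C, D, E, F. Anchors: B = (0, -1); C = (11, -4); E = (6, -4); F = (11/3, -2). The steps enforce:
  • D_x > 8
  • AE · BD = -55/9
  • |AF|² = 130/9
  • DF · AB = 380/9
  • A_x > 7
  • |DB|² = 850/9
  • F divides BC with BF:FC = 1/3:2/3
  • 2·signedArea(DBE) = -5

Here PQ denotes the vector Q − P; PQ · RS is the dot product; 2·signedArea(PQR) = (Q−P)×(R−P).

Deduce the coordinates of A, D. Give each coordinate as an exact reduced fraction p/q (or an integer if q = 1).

A = (22/3, -3)
D = (25/3, -6)

1. D_x = 25/3  [line 3·x + 6·y + 11 = 0 ∩ |DB|² = 850/9]
2. D_y = -6  [line 3·x + 6·y + 11 = 0 ∩ |DB|² = 850/9]
   → D = (25/3, -6)
3. A_x = 22/3  [AE · BD = -55/9 ∩ DF · AB = 380/9]
4. A_y = -3  [AE · BD = -55/9 ∩ DF · AB = 380/9]
   → A = (22/3, -3)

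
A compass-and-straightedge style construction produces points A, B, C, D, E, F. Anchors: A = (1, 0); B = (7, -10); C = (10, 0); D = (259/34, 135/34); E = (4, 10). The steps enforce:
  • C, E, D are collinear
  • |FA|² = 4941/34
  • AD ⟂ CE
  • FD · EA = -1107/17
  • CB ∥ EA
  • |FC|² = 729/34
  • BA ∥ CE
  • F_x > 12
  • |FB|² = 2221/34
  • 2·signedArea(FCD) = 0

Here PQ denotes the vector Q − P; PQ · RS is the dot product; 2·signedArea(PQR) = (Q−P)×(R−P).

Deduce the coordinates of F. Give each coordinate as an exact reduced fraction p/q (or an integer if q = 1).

1. F_x = 421/34  [2·signedArea(FCD) = 0 ∩ FD · EA = -1107/17]
2. F_y = -135/34  [2·signedArea(FCD) = 0 ∩ FD · EA = -1107/17]
   → F = (421/34, -135/34)

F = (421/34, -135/34)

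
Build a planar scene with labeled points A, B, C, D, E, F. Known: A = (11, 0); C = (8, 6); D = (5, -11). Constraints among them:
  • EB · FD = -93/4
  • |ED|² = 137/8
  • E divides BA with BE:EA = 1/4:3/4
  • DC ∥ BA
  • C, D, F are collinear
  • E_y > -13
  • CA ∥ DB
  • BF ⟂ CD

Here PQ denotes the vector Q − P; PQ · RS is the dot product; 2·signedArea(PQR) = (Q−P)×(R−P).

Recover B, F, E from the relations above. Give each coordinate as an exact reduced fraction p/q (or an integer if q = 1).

B = (8, -17)
E = (35/4, -51/4)
F = (1211/298, -4859/298)

1. B_x = 8  [DC ∥ BA ∩ CA ∥ DB]
2. B_y = -17  [DC ∥ BA ∩ CA ∥ DB]
   → B = (8, -17)
3. F_x = 1211/298  [C, D, F are collinear ∩ BF ⟂ CD]
4. F_y = -4859/298  [C, D, F are collinear ∩ BF ⟂ CD]
   → F = (1211/298, -4859/298)
5. E_x = 35/4  [E divides BA with BE:EA = 1/4:3/4]
6. E_y = -51/4  [E divides BA with BE:EA = 1/4:3/4]
   → E = (35/4, -51/4)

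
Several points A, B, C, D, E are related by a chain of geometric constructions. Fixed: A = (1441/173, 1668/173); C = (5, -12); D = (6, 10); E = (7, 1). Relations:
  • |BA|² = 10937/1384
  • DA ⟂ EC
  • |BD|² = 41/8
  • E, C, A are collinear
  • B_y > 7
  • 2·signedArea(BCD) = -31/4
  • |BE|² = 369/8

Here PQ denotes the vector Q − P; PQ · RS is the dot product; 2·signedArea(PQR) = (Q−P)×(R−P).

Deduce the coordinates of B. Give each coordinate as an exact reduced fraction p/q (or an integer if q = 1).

B = (25/4, 31/4)

1. B_x = 25/4  [line -22·x + 1·y + 519/4 = 0 ∩ |BE|² = 369/8]
2. B_y = 31/4  [line -22·x + 1·y + 519/4 = 0 ∩ |BE|² = 369/8]
   → B = (25/4, 31/4)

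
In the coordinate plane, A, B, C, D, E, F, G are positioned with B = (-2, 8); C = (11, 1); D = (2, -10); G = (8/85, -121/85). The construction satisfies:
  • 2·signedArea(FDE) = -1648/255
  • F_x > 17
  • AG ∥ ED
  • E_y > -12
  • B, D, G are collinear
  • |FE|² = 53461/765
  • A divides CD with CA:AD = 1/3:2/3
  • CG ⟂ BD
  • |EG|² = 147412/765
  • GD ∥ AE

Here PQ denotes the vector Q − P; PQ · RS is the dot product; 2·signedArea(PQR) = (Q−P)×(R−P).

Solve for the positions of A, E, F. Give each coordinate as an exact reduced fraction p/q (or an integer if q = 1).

1. A_x = 8  [A divides CD with CA:AD = 1/3:2/3]
2. A_y = -8/3  [A divides CD with CA:AD = 1/3:2/3]
   → A = (8, -8/3)
3. E_x = 842/85  [AG ∥ ED ∩ GD ∥ AE]
4. E_y = -2867/255  [AG ∥ ED ∩ GD ∥ AE]
   → E = (842/85, -2867/255)
5. F_x = 18  [line 317/255·x + 672/85·y + 7058/85 = 0 ∩ |FE|² = 53461/765]
6. F_y = -40/3  [line 317/255·x + 672/85·y + 7058/85 = 0 ∩ |FE|² = 53461/765]
   → F = (18, -40/3)

A = (8, -8/3)
E = (842/85, -2867/255)
F = (18, -40/3)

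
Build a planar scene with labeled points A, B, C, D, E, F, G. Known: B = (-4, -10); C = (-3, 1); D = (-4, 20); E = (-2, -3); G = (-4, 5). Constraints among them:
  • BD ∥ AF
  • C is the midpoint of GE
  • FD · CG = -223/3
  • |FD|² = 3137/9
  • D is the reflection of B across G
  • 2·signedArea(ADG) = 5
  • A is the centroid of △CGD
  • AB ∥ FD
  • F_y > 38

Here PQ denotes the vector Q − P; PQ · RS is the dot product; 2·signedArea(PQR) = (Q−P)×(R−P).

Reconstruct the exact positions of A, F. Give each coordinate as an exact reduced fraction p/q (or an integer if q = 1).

A = (-11/3, 26/3)
F = (-11/3, 116/3)

1. A_x = -11/3  [A is the centroid of △CGD]
2. A_y = 26/3  [A is the centroid of △CGD]
   → A = (-11/3, 26/3)
3. F_x = -11/3  [AB ∥ FD ∩ BD ∥ AF]
4. F_y = 116/3  [AB ∥ FD ∩ BD ∥ AF]
   → F = (-11/3, 116/3)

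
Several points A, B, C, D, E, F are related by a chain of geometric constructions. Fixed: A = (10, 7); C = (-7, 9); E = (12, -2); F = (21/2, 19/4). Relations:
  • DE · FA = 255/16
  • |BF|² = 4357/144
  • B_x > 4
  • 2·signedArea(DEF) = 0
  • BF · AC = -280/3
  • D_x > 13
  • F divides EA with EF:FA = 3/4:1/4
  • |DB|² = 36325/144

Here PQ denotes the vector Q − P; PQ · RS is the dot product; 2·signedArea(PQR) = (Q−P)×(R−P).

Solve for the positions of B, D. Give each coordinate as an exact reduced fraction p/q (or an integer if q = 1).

1. D_x = 27/2  [2·signedArea(DEF) = 0 ∩ DE · FA = 255/16]
2. D_y = -35/4  [2·signedArea(DEF) = 0 ∩ DE · FA = 255/16]
   → D = (27/2, -35/4)
3. B_x = 5  [line 17·x + -2·y + -227/3 = 0 ∩ |DB|² = 36325/144]
4. B_y = 14/3  [line 17·x + -2·y + -227/3 = 0 ∩ |DB|² = 36325/144]
   → B = (5, 14/3)

B = (5, 14/3)
D = (27/2, -35/4)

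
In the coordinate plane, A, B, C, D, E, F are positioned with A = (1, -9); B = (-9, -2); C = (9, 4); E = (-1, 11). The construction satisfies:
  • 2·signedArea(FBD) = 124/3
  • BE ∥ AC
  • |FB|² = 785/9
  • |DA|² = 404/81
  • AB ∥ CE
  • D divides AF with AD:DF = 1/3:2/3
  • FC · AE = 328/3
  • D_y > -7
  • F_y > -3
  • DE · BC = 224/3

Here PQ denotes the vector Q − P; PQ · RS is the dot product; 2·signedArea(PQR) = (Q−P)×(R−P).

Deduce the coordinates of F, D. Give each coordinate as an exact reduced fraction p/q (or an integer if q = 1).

1. F_x = 1/3  [line 2·x + -20·y + -142/3 = 0 ∩ |FB|² = 785/9]
2. F_y = -7/3  [line 2·x + -20·y + -142/3 = 0 ∩ |FB|² = 785/9]
   → F = (1/3, -7/3)
3. D_x = 7/9  [2·signedArea(FBD) = 124/3 ∩ D divides AF with AD:DF = 1/3:2/3]
4. D_y = -61/9  [2·signedArea(FBD) = 124/3 ∩ D divides AF with AD:DF = 1/3:2/3]
   → D = (7/9, -61/9)

D = (7/9, -61/9)
F = (1/3, -7/3)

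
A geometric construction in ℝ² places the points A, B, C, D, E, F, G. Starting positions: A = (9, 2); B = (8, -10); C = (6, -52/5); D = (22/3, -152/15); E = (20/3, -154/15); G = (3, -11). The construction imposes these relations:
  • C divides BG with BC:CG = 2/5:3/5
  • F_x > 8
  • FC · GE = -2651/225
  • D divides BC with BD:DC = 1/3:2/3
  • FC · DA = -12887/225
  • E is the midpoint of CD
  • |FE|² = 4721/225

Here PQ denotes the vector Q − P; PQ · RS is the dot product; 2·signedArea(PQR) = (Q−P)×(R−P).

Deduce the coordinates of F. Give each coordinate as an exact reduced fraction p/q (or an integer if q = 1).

F = (25/3, -6)

1. F_x = 25/3  [FC · DA = -12887/225 ∩ FC · GE = -2651/225]
2. F_y = -6  [FC · DA = -12887/225 ∩ FC · GE = -2651/225]
   → F = (25/3, -6)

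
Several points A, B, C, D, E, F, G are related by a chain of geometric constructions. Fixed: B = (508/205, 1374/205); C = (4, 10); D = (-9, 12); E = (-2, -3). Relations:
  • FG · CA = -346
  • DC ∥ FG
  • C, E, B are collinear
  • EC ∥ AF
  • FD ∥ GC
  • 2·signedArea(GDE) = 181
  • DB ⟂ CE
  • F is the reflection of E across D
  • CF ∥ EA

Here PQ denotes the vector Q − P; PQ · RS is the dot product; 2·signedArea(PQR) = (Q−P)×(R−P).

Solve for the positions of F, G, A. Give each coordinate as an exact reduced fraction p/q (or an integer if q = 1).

1. F_x = -16  [F is the reflection of E across D]
2. F_y = 27  [F is the reflection of E across D]
   → F = (-16, 27)
3. G_x = -3  [FD ∥ GC ∩ DC ∥ FG]
4. G_y = 25  [FD ∥ GC ∩ DC ∥ FG]
   → G = (-3, 25)
5. A_x = -22  [EC ∥ AF ∩ CF ∥ EA]
6. A_y = 14  [EC ∥ AF ∩ CF ∥ EA]
   → A = (-22, 14)

A = (-22, 14)
F = (-16, 27)
G = (-3, 25)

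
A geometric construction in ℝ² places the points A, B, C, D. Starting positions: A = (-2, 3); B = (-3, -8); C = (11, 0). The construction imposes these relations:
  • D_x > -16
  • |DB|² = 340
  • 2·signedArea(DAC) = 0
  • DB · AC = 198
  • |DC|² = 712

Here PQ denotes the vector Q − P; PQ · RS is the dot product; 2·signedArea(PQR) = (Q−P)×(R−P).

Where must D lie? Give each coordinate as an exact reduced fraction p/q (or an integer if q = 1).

1. D_x = -15  [2·signedArea(DAC) = 0 ∩ DB · AC = 198]
2. D_y = 6  [2·signedArea(DAC) = 0 ∩ DB · AC = 198]
   → D = (-15, 6)

D = (-15, 6)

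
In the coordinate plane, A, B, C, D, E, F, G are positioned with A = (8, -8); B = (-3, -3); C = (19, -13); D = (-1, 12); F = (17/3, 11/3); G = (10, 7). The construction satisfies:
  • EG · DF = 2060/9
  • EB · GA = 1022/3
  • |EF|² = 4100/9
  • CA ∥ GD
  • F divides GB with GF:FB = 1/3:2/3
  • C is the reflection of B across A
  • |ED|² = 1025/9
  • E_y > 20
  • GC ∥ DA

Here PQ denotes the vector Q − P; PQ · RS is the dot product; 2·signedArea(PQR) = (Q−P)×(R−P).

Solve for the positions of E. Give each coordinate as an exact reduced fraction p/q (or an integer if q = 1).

1. E_x = -23/3  [EG · DF = 2060/9 ∩ EB · GA = 1022/3]
2. E_y = 61/3  [EG · DF = 2060/9 ∩ EB · GA = 1022/3]
   → E = (-23/3, 61/3)

E = (-23/3, 61/3)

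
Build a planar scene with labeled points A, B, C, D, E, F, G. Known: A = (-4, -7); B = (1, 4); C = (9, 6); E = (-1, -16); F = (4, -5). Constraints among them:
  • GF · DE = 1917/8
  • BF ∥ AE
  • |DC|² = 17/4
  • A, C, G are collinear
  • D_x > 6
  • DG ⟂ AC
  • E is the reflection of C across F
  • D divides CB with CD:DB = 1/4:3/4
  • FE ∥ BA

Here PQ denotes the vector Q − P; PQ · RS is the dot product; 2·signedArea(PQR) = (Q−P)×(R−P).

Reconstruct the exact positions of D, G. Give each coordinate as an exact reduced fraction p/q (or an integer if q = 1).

D = (7, 11/2)
G = (31/4, 19/4)

1. D_x = 7  [D divides CB with CD:DB = 1/4:3/4]
2. D_y = 11/2  [D divides CB with CD:DB = 1/4:3/4]
   → D = (7, 11/2)
3. G_x = 31/4  [A, C, G are collinear ∩ DG ⟂ AC]
4. G_y = 19/4  [A, C, G are collinear ∩ DG ⟂ AC]
   → G = (31/4, 19/4)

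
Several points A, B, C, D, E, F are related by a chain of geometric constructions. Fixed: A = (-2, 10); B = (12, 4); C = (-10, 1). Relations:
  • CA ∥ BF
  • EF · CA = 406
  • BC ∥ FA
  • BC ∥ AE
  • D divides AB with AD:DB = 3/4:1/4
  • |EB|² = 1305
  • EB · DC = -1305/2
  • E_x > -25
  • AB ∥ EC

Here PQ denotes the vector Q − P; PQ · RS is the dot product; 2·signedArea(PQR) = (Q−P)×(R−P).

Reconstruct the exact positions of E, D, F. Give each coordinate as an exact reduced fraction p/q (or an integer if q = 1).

D = (17/2, 11/2)
E = (-24, 7)
F = (20, 13)

1. E_x = -24  [AB ∥ EC ∩ BC ∥ AE]
2. E_y = 7  [AB ∥ EC ∩ BC ∥ AE]
   → E = (-24, 7)
3. D_x = 17/2  [D divides AB with AD:DB = 3/4:1/4]
4. D_y = 11/2  [D divides AB with AD:DB = 3/4:1/4]
   → D = (17/2, 11/2)
5. F_x = 20  [BC ∥ FA ∩ CA ∥ BF]
6. F_y = 13  [BC ∥ FA ∩ CA ∥ BF]
   → F = (20, 13)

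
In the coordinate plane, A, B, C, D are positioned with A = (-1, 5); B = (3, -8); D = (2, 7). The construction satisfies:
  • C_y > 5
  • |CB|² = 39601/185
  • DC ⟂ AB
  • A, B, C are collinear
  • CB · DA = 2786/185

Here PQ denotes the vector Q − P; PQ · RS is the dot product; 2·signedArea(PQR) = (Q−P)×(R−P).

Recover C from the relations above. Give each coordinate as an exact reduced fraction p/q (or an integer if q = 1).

C = (-241/185, 1107/185)

1. C_x = -241/185  [A, B, C are collinear ∩ DC ⟂ AB]
2. C_y = 1107/185  [A, B, C are collinear ∩ DC ⟂ AB]
   → C = (-241/185, 1107/185)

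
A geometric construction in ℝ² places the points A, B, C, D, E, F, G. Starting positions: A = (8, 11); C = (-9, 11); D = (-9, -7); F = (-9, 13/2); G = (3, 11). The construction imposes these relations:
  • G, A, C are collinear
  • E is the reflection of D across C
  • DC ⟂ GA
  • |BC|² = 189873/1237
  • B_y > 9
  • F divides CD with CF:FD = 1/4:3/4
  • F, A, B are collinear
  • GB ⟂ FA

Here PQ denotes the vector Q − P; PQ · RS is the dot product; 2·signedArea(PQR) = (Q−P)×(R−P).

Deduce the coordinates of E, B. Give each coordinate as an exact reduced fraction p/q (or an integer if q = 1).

B = (4116/1237, 12077/1237)
E = (-9, 29)

1. E_x = -9  [E is the reflection of D across C]
2. E_y = 29  [E is the reflection of D across C]
   → E = (-9, 29)
3. B_x = 4116/1237  [F, A, B are collinear ∩ GB ⟂ FA]
4. B_y = 12077/1237  [F, A, B are collinear ∩ GB ⟂ FA]
   → B = (4116/1237, 12077/1237)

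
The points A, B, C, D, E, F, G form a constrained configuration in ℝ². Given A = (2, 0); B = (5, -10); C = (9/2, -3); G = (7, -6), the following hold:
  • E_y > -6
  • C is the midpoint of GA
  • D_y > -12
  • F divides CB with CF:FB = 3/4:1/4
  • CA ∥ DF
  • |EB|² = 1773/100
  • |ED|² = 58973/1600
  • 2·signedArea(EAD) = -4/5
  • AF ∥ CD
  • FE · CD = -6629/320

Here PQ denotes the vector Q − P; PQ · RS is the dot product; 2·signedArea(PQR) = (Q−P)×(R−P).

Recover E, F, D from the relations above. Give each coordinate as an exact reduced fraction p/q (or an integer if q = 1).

1. F_x = 39/8  [F divides CB with CF:FB = 3/4:1/4]
2. F_y = -33/4  [F divides CB with CF:FB = 3/4:1/4]
   → F = (39/8, -33/4)
3. D_x = 59/8  [CA ∥ DF ∩ AF ∥ CD]
4. D_y = -45/4  [CA ∥ DF ∩ AF ∥ CD]
   → D = (59/8, -45/4)
5. E_x = 47/10  [2·signedArea(EAD) = -4/5 ∩ FE · CD = -6629/320]
6. E_y = -29/5  [2·signedArea(EAD) = -4/5 ∩ FE · CD = -6629/320]
   → E = (47/10, -29/5)

D = (59/8, -45/4)
E = (47/10, -29/5)
F = (39/8, -33/4)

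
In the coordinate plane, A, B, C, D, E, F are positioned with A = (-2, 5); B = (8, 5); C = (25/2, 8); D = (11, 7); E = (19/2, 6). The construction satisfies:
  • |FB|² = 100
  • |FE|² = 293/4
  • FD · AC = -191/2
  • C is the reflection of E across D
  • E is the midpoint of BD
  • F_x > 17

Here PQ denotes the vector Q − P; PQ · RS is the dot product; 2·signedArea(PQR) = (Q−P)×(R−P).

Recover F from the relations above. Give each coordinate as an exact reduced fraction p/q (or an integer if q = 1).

F = (18, 5)

1. F_x = 18  [line -29/2·x + -3·y + 276 = 0 ∩ |FE|² = 293/4]
2. F_y = 5  [line -29/2·x + -3·y + 276 = 0 ∩ |FE|² = 293/4]
   → F = (18, 5)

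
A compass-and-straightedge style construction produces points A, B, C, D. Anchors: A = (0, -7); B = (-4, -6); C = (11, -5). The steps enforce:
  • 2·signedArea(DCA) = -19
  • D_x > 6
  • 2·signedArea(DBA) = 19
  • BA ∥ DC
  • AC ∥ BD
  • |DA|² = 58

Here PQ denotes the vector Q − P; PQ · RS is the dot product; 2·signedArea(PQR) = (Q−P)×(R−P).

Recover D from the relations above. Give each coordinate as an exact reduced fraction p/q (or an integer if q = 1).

D = (7, -4)

1. D_x = 7  [BA ∥ DC ∩ AC ∥ BD]
2. D_y = -4  [BA ∥ DC ∩ AC ∥ BD]
   → D = (7, -4)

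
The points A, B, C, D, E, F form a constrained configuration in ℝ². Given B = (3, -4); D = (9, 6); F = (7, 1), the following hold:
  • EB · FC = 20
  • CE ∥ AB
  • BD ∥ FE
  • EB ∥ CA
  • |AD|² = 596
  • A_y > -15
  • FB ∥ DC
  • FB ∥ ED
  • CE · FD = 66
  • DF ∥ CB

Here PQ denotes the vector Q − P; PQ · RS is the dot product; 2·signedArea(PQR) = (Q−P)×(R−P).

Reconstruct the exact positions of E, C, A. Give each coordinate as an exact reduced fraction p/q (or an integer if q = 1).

1. E_x = 13  [FB ∥ ED ∩ BD ∥ FE]
2. E_y = 11  [FB ∥ ED ∩ BD ∥ FE]
   → E = (13, 11)
3. C_x = 5  [DF ∥ CB ∩ FB ∥ DC]
4. C_y = 1  [DF ∥ CB ∩ FB ∥ DC]
   → C = (5, 1)
5. A_x = -5  [CE ∥ AB ∩ EB ∥ CA]
6. A_y = -14  [CE ∥ AB ∩ EB ∥ CA]
   → A = (-5, -14)

A = (-5, -14)
C = (5, 1)
E = (13, 11)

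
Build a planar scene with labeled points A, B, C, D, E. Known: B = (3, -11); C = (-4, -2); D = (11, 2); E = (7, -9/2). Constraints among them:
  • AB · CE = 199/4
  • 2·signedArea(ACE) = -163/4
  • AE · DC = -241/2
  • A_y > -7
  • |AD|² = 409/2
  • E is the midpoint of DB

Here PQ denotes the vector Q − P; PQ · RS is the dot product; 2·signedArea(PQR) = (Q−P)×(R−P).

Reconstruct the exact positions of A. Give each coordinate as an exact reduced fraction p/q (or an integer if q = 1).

1. A_x = -1/2  [AE · DC = -241/2 ∩ 2·signedArea(ACE) = -163/4]
2. A_y = -13/2  [AE · DC = -241/2 ∩ 2·signedArea(ACE) = -163/4]
   → A = (-1/2, -13/2)

A = (-1/2, -13/2)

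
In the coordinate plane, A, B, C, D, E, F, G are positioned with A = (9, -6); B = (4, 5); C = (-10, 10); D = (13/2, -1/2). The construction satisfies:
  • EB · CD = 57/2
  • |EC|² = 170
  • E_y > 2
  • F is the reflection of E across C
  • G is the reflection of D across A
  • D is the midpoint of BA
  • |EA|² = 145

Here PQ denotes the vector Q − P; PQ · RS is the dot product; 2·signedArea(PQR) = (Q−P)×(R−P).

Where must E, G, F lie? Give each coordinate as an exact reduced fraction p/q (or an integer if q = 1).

1. E_x = 1  [line -33/2·x + 21/2·y + -15 = 0 ∩ |EC|² = 170]
2. E_y = 3  [line -33/2·x + 21/2·y + -15 = 0 ∩ |EC|² = 170]
   → E = (1, 3)
3. G_x = 23/2  [G is the reflection of D across A]
4. G_y = -23/2  [G is the reflection of D across A]
   → G = (23/2, -23/2)
5. F_x = -21  [F is the reflection of E across C]
6. F_y = 17  [F is the reflection of E across C]
   → F = (-21, 17)

E = (1, 3)
F = (-21, 17)
G = (23/2, -23/2)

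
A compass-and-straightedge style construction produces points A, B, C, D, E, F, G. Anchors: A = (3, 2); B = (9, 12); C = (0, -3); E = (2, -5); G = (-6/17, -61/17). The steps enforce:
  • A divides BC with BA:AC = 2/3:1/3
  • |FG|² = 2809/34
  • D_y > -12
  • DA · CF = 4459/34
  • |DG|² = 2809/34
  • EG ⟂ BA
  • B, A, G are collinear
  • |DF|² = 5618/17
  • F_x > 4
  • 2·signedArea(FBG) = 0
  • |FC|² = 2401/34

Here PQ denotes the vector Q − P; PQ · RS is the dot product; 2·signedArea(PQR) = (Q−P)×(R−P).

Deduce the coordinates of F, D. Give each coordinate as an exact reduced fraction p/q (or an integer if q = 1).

D = (-171/34, -387/34)
F = (147/34, 143/34)

1. F_x = 147/34  [line 265/17·x + -159/17·y + -477/17 = 0 ∩ |FG|² = 2809/34]
2. F_y = 143/34  [line 265/17·x + -159/17·y + -477/17 = 0 ∩ |FG|² = 2809/34]
   → F = (147/34, 143/34)
3. D_x = -171/34  [line -147/34·x + -245/34·y + -1764/17 = 0 ∩ |DF|² = 5618/17]
4. D_y = -387/34  [line -147/34·x + -245/34·y + -1764/17 = 0 ∩ |DF|² = 5618/17]
   → D = (-171/34, -387/34)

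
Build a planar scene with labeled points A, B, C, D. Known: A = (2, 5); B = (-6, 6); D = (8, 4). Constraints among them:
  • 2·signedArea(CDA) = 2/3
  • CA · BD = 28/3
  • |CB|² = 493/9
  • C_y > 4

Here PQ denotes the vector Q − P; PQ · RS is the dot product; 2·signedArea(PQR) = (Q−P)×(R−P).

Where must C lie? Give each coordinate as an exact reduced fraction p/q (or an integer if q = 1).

1. C_x = 4/3  [2·signedArea(CDA) = 2/3 ∩ CA · BD = 28/3]
2. C_y = 5  [2·signedArea(CDA) = 2/3 ∩ CA · BD = 28/3]
   → C = (4/3, 5)

C = (4/3, 5)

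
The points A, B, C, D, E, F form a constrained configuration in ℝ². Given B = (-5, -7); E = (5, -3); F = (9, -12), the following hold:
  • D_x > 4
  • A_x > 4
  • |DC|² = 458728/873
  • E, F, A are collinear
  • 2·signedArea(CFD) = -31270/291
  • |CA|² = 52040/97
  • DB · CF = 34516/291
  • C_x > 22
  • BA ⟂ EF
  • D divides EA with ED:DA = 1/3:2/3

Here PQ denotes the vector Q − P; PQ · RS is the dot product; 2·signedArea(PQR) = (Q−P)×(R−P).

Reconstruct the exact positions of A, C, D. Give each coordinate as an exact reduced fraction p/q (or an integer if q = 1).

1. A_x = 469/97  [E, F, A are collinear ∩ BA ⟂ EF]
2. A_y = -255/97  [E, F, A are collinear ∩ BA ⟂ EF]
   → A = (469/97, -255/97)
3. D_x = 1439/291  [D divides EA with ED:DA = 1/3:2/3]
4. D_y = -279/97  [D divides EA with ED:DA = 1/3:2/3]
   → D = (1439/291, -279/97)
5. C_x = 23  [2·signedArea(CFD) = -31270/291 ∩ DB · CF = 34516/291]
6. C_y = -17  [2·signedArea(CFD) = -31270/291 ∩ DB · CF = 34516/291]
   → C = (23, -17)

A = (469/97, -255/97)
C = (23, -17)
D = (1439/291, -279/97)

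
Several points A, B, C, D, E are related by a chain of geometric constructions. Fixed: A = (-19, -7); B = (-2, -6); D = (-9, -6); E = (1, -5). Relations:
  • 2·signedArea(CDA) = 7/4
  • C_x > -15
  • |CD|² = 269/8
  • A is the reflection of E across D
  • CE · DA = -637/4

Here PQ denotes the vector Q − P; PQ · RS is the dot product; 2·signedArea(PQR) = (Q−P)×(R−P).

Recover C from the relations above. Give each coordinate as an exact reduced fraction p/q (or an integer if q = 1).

C = (-59/4, -27/4)

1. C_x = -59/4  [2·signedArea(CDA) = 7/4 ∩ CE · DA = -637/4]
2. C_y = -27/4  [2·signedArea(CDA) = 7/4 ∩ CE · DA = -637/4]
   → C = (-59/4, -27/4)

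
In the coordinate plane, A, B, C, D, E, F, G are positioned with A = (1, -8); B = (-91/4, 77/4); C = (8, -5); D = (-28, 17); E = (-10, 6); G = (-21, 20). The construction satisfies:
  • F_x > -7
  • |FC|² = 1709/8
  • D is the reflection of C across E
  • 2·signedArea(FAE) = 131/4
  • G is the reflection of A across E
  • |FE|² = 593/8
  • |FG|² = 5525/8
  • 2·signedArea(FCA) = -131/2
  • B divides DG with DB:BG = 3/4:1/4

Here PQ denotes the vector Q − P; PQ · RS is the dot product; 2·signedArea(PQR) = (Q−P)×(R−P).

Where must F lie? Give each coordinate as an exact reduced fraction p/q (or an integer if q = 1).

1. F_x = -25/4  [2·signedArea(FAE) = 131/4 ∩ 2·signedArea(FCA) = -131/2]
2. F_y = -7/4  [2·signedArea(FAE) = 131/4 ∩ 2·signedArea(FCA) = -131/2]
   → F = (-25/4, -7/4)

F = (-25/4, -7/4)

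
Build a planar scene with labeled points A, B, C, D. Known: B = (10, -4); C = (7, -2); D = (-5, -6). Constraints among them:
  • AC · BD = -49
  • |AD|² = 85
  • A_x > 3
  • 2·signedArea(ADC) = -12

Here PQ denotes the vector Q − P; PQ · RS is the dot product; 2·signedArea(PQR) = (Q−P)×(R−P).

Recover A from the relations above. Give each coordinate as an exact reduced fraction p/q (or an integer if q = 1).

A = (4, -4)

1. A_x = 4  [2·signedArea(ADC) = -12 ∩ AC · BD = -49]
2. A_y = -4  [2·signedArea(ADC) = -12 ∩ AC · BD = -49]
   → A = (4, -4)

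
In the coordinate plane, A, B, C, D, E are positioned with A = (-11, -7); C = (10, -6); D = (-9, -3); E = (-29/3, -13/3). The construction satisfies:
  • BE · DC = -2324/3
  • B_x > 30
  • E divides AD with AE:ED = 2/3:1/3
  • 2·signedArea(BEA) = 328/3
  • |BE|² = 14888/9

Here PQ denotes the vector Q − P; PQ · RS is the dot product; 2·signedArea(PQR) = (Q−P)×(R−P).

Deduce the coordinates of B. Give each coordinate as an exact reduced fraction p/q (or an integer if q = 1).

B = (31, -5)

1. B_x = 31  [BE · DC = -2324/3 ∩ 2·signedArea(BEA) = 328/3]
2. B_y = -5  [BE · DC = -2324/3 ∩ 2·signedArea(BEA) = 328/3]
   → B = (31, -5)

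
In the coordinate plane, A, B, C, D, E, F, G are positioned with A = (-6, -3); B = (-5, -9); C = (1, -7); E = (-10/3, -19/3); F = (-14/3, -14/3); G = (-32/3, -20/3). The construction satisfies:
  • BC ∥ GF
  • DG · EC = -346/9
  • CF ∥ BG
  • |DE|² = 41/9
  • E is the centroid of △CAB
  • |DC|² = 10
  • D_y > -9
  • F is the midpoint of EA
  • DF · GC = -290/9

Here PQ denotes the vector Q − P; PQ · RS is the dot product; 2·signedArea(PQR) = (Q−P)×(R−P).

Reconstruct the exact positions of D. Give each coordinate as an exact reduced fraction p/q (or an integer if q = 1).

D = (-2, -8)

1. D_x = -2  [DF · GC = -290/9 ∩ DG · EC = -346/9]
2. D_y = -8  [DF · GC = -290/9 ∩ DG · EC = -346/9]
   → D = (-2, -8)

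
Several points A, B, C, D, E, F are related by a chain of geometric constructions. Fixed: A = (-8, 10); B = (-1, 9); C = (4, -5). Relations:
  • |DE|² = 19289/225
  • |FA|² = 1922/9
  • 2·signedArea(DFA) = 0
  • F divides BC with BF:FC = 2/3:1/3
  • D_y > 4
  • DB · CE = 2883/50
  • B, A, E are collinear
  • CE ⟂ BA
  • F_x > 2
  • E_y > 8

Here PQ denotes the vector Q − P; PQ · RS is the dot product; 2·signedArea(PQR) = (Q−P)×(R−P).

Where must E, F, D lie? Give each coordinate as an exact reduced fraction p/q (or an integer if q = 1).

D = (-17/6, 29/6)
E = (293/50, 401/50)
F = (7/3, -1/3)

1. E_x = 293/50  [B, A, E are collinear ∩ CE ⟂ BA]
2. E_y = 401/50  [B, A, E are collinear ∩ CE ⟂ BA]
   → E = (293/50, 401/50)
3. F_x = 7/3  [F divides BC with BF:FC = 2/3:1/3]
4. F_y = -1/3  [F divides BC with BF:FC = 2/3:1/3]
   → F = (7/3, -1/3)
5. D_x = -17/6  [2·signedArea(DFA) = 0 ∩ DB · CE = 2883/50]
6. D_y = 29/6  [2·signedArea(DFA) = 0 ∩ DB · CE = 2883/50]
   → D = (-17/6, 29/6)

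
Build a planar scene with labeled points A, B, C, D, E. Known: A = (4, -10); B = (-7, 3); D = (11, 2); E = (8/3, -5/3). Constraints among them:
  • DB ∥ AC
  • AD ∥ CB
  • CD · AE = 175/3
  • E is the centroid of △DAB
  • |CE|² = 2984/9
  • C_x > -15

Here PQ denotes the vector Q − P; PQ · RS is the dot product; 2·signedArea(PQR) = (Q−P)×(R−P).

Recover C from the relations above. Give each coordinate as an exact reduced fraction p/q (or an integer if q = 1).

1. C_x = -14  [AD ∥ CB ∩ DB ∥ AC]
2. C_y = -9  [AD ∥ CB ∩ DB ∥ AC]
   → C = (-14, -9)

C = (-14, -9)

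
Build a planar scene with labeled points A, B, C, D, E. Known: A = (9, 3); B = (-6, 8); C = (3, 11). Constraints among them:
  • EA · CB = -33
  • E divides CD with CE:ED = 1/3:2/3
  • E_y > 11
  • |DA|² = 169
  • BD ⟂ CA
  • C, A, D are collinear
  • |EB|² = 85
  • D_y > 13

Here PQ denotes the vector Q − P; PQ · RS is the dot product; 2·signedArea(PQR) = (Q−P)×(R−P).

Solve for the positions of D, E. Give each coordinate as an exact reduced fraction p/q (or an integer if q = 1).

1. D_x = 6/5  [C, A, D are collinear ∩ BD ⟂ CA]
2. D_y = 67/5  [C, A, D are collinear ∩ BD ⟂ CA]
   → D = (6/5, 67/5)
3. E_x = 12/5  [E divides CD with CE:ED = 1/3:2/3]
4. E_y = 59/5  [E divides CD with CE:ED = 1/3:2/3]
   → E = (12/5, 59/5)

D = (6/5, 67/5)
E = (12/5, 59/5)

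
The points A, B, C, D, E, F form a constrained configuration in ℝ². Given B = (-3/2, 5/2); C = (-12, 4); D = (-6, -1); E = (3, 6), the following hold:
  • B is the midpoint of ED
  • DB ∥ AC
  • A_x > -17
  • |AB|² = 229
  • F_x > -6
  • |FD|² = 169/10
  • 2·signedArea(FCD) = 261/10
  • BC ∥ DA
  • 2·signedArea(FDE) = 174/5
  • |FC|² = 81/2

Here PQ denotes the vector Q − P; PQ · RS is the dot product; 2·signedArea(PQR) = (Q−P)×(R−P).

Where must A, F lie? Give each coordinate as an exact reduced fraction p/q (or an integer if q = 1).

1. A_x = -33/2  [DB ∥ AC ∩ BC ∥ DA]
2. A_y = 1/2  [DB ∥ AC ∩ BC ∥ DA]
   → A = (-33/2, 1/2)
3. F_x = -57/10  [2·signedArea(FDE) = 174/5 ∩ 2·signedArea(FCD) = 261/10]
4. F_y = 31/10  [2·signedArea(FDE) = 174/5 ∩ 2·signedArea(FCD) = 261/10]
   → F = (-57/10, 31/10)

A = (-33/2, 1/2)
F = (-57/10, 31/10)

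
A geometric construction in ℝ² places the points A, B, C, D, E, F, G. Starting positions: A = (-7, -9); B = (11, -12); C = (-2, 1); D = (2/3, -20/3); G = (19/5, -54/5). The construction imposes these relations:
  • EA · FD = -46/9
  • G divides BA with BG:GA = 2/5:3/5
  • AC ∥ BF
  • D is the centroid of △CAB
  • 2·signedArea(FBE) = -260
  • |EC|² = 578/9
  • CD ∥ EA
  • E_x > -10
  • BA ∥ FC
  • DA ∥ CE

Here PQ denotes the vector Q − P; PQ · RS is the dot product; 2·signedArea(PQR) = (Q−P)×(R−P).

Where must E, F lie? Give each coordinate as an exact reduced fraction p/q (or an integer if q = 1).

1. E_x = -29/3  [CD ∥ EA ∩ DA ∥ CE]
2. E_y = -4/3  [CD ∥ EA ∩ DA ∥ CE]
   → E = (-29/3, -4/3)
3. F_x = 16  [BA ∥ FC ∩ AC ∥ BF]
4. F_y = -2  [BA ∥ FC ∩ AC ∥ BF]
   → F = (16, -2)

E = (-29/3, -4/3)
F = (16, -2)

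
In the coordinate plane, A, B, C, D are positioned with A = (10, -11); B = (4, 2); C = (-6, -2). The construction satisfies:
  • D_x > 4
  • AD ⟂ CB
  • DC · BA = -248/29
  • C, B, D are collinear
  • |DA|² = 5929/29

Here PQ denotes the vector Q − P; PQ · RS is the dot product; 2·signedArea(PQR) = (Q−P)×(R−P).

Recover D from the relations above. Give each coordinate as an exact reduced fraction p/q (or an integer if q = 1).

1. D_x = 136/29  [C, B, D are collinear ∩ AD ⟂ CB]
2. D_y = 66/29  [C, B, D are collinear ∩ AD ⟂ CB]
   → D = (136/29, 66/29)

D = (136/29, 66/29)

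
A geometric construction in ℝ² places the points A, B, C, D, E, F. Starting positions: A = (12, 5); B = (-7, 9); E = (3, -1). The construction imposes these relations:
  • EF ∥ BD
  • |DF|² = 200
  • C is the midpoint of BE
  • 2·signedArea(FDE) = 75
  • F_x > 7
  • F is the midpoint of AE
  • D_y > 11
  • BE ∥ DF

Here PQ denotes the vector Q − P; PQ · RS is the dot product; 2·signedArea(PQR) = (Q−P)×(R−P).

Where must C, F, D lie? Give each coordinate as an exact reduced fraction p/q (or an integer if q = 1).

1. C_x = -2  [C is the midpoint of BE]
2. C_y = 4  [C is the midpoint of BE]
   → C = (-2, 4)
3. F_x = 15/2  [F is the midpoint of AE]
4. F_y = 2  [F is the midpoint of AE]
   → F = (15/2, 2)
5. D_x = -5/2  [BE ∥ DF ∩ EF ∥ BD]
6. D_y = 12  [BE ∥ DF ∩ EF ∥ BD]
   → D = (-5/2, 12)

C = (-2, 4)
D = (-5/2, 12)
F = (15/2, 2)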